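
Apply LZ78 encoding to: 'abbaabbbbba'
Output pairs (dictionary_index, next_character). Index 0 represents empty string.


LZ78 encoding steps:
Dictionary: {0: ''}
Step 1: w='' (idx 0), next='a' -> output (0, 'a'), add 'a' as idx 1
Step 2: w='' (idx 0), next='b' -> output (0, 'b'), add 'b' as idx 2
Step 3: w='b' (idx 2), next='a' -> output (2, 'a'), add 'ba' as idx 3
Step 4: w='a' (idx 1), next='b' -> output (1, 'b'), add 'ab' as idx 4
Step 5: w='b' (idx 2), next='b' -> output (2, 'b'), add 'bb' as idx 5
Step 6: w='bb' (idx 5), next='a' -> output (5, 'a'), add 'bba' as idx 6


Encoded: [(0, 'a'), (0, 'b'), (2, 'a'), (1, 'b'), (2, 'b'), (5, 'a')]


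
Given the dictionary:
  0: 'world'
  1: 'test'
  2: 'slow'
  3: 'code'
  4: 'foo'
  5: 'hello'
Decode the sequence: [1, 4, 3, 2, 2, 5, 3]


Look up each index in the dictionary:
  1 -> 'test'
  4 -> 'foo'
  3 -> 'code'
  2 -> 'slow'
  2 -> 'slow'
  5 -> 'hello'
  3 -> 'code'

Decoded: "test foo code slow slow hello code"


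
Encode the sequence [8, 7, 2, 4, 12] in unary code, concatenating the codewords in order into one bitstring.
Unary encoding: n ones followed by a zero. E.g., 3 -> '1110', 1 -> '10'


Encode each number as n ones followed by a terminating 0:
  8 -> 111111110 (9 bits)
  7 -> 11111110 (8 bits)
  2 -> 110 (3 bits)
  4 -> 11110 (5 bits)
  12 -> 1111111111110 (13 bits)
Total length = 9 + 8 + 3 + 5 + 13 = 38 bits.

Unary([8, 7, 2, 4, 12]) = 11111111011111110110111101111111111110 (38 bits)


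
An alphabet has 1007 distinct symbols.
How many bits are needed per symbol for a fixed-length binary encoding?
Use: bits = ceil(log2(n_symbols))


log2(1007) = 9.9758
Bracket: 2^9 = 512 < 1007 <= 2^10 = 1024
So ceil(log2(1007)) = 10

bits = ceil(log2(1007)) = ceil(9.9758) = 10 bits


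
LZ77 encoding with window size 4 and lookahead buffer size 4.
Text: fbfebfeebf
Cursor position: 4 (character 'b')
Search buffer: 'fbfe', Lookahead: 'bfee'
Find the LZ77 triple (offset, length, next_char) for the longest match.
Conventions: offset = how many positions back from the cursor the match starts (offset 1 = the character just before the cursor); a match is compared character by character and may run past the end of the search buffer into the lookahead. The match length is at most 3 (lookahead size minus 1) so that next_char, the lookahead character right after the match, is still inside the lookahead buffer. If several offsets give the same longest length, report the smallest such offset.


Try each offset into the search buffer:
  offset=1 (pos 3, char 'e'): match length 0
  offset=2 (pos 2, char 'f'): match length 0
  offset=3 (pos 1, char 'b'): match length 3
  offset=4 (pos 0, char 'f'): match length 0
Longest match has length 3 at offset 3.
next_char = character at position 4 + 3 = 7 -> 'e'

Best match: offset=3, length=3 (matching 'bfe' starting at position 1)
LZ77 triple: (3, 3, 'e')


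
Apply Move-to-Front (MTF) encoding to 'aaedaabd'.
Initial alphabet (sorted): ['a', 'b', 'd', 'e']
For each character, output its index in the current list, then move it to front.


MTF encoding:
'a': index 0 in ['a', 'b', 'd', 'e'] -> ['a', 'b', 'd', 'e']
'a': index 0 in ['a', 'b', 'd', 'e'] -> ['a', 'b', 'd', 'e']
'e': index 3 in ['a', 'b', 'd', 'e'] -> ['e', 'a', 'b', 'd']
'd': index 3 in ['e', 'a', 'b', 'd'] -> ['d', 'e', 'a', 'b']
'a': index 2 in ['d', 'e', 'a', 'b'] -> ['a', 'd', 'e', 'b']
'a': index 0 in ['a', 'd', 'e', 'b'] -> ['a', 'd', 'e', 'b']
'b': index 3 in ['a', 'd', 'e', 'b'] -> ['b', 'a', 'd', 'e']
'd': index 2 in ['b', 'a', 'd', 'e'] -> ['d', 'b', 'a', 'e']


Output: [0, 0, 3, 3, 2, 0, 3, 2]


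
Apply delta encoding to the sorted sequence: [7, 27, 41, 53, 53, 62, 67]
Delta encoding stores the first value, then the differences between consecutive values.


First value: 7
Deltas:
  27 - 7 = 20
  41 - 27 = 14
  53 - 41 = 12
  53 - 53 = 0
  62 - 53 = 9
  67 - 62 = 5


Delta encoded: [7, 20, 14, 12, 0, 9, 5]


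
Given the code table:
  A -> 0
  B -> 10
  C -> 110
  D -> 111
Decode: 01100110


Decoding:
0 -> A
110 -> C
0 -> A
110 -> C


Result: ACAC


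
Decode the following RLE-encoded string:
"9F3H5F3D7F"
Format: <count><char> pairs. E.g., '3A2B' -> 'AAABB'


Expanding each <count><char> pair:
  9F -> 'FFFFFFFFF'
  3H -> 'HHH'
  5F -> 'FFFFF'
  3D -> 'DDD'
  7F -> 'FFFFFFF'

Decoded = FFFFFFFFFHHHFFFFFDDDFFFFFFF


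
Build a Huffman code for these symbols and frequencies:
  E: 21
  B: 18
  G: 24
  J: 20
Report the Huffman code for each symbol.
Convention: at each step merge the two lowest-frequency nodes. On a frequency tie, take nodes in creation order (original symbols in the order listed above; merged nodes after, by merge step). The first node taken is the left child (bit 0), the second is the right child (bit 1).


Huffman tree construction:
Step 1: Merge B(18) + J(20) = 38
Step 2: Merge E(21) + G(24) = 45
Step 3: Merge (B+J)(38) + (E+G)(45) = 83
Read each symbol's code off the tree from the root (left child = 0, right child = 1).

Codes:
  E: 10 (length 2)
  B: 00 (length 2)
  G: 11 (length 2)
  J: 01 (length 2)
Average code length: 166/83 = 2.0000 bits/symbol


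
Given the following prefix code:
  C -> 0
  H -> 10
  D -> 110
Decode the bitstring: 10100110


Decoding step by step:
Bits 10 -> H
Bits 10 -> H
Bits 0 -> C
Bits 110 -> D


Decoded message: HHCD


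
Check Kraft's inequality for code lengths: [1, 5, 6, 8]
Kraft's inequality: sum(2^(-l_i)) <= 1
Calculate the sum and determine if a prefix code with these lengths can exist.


Sum = 2^(-1) + 2^(-5) + 2^(-6) + 2^(-8)
    = 0.5 + 0.03125 + 0.015625 + 0.00390625
    = 141/256 = 0.55078125
Since 0.55078125 <= 1, Kraft's inequality IS satisfied.
A prefix code with these lengths CAN exist.

Kraft sum = 0.55078125. Satisfied.


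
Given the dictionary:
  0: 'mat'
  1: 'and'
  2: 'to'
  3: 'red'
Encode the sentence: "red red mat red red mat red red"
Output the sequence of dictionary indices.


Look up each word in the dictionary:
  'red' -> 3
  'red' -> 3
  'mat' -> 0
  'red' -> 3
  'red' -> 3
  'mat' -> 0
  'red' -> 3
  'red' -> 3

Encoded: [3, 3, 0, 3, 3, 0, 3, 3]


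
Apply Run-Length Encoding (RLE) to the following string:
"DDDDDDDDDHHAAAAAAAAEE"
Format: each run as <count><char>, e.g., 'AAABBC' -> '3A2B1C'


Scanning runs left to right:
  i=0: run of 'D' x 9 -> '9D'
  i=9: run of 'H' x 2 -> '2H'
  i=11: run of 'A' x 8 -> '8A'
  i=19: run of 'E' x 2 -> '2E'

RLE = 9D2H8A2E


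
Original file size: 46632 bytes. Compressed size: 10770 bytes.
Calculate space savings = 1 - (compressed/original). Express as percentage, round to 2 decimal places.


ratio = compressed/original = 10770/46632 = 0.230957
savings = 1 - ratio = 1 - 0.230957 = 0.769043
as a percentage: 0.769043 * 100 = 76.9%

Space savings = 1 - 10770/46632 = 76.9%


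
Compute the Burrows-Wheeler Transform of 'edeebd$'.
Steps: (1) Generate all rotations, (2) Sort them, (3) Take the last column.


Rotations (sorted):
  0: $edeebd -> last char: d
  1: bd$edee -> last char: e
  2: d$edeeb -> last char: b
  3: deebd$e -> last char: e
  4: ebd$ede -> last char: e
  5: edeebd$ -> last char: $
  6: eebd$ed -> last char: d


BWT = debee$d


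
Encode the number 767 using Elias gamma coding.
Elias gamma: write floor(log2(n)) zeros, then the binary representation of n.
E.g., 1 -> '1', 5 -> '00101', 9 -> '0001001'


num_bits = floor(log2(767)) + 1 = 10
leading_zeros = num_bits - 1 = 9
binary(767) = 1011111111

Elias gamma(767) = '000000000' + '1011111111' = 0000000001011111111 (19 bits)


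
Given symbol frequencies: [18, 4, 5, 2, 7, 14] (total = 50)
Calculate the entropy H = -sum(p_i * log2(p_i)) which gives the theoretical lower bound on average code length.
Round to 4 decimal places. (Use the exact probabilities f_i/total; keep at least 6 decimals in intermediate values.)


Per-symbol terms -p_i * log2(p_i) with p_i = f_i/50:
  p = 18/50 = 0.360000: log2(p) = -1.473931, -p*log2(p) = 0.530615
  p = 4/50 = 0.080000: log2(p) = -3.643856, -p*log2(p) = 0.291508
  p = 5/50 = 0.100000: log2(p) = -3.321928, -p*log2(p) = 0.332193
  p = 2/50 = 0.040000: log2(p) = -4.643856, -p*log2(p) = 0.185754
  p = 7/50 = 0.140000: log2(p) = -2.836501, -p*log2(p) = 0.397110
  p = 14/50 = 0.280000: log2(p) = -1.836501, -p*log2(p) = 0.514220
H = 0.530615 + 0.291508 + 0.332193 + 0.185754 + 0.397110 + 0.514220 = 2.251400

H = 2.2514 bits/symbol


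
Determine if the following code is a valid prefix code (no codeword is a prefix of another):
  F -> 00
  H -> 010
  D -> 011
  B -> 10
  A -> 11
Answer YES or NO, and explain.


Checking each pair (does one codeword prefix another?):
  F='00' vs H='010': no prefix
  F='00' vs D='011': no prefix
  F='00' vs B='10': no prefix
  F='00' vs A='11': no prefix
  H='010' vs F='00': no prefix
  H='010' vs D='011': no prefix
  H='010' vs B='10': no prefix
  H='010' vs A='11': no prefix
  D='011' vs F='00': no prefix
  D='011' vs H='010': no prefix
  D='011' vs B='10': no prefix
  D='011' vs A='11': no prefix
  B='10' vs F='00': no prefix
  B='10' vs H='010': no prefix
  B='10' vs D='011': no prefix
  B='10' vs A='11': no prefix
  A='11' vs F='00': no prefix
  A='11' vs H='010': no prefix
  A='11' vs D='011': no prefix
  A='11' vs B='10': no prefix
No violation found over all pairs.

YES -- this is a valid prefix code. No codeword is a prefix of any other codeword.


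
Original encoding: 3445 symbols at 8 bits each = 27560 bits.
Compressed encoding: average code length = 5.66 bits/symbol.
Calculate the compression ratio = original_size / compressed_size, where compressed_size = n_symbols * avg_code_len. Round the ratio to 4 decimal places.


original_size = n_symbols * orig_bits = 3445 * 8 = 27560 bits
compressed_size = n_symbols * avg_code_len = 3445 * 5.66 = 19498.7 bits
ratio = original_size / compressed_size = 27560 / 19498.7 = 1.4134

Compression ratio = 1.4134


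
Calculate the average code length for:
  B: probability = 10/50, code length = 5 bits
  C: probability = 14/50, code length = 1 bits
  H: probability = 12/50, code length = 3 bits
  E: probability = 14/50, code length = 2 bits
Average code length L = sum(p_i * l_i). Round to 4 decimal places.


Weighted contributions p_i * l_i:
  B: (10/50) * 5 = 50/50
  C: (14/50) * 1 = 14/50
  H: (12/50) * 3 = 36/50
  E: (14/50) * 2 = 28/50
Sum = (50 + 14 + 36 + 28)/50 = 128/50

L = 128/50 = 2.5600 bits/symbol


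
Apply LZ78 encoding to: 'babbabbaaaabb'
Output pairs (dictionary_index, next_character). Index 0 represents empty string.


LZ78 encoding steps:
Dictionary: {0: ''}
Step 1: w='' (idx 0), next='b' -> output (0, 'b'), add 'b' as idx 1
Step 2: w='' (idx 0), next='a' -> output (0, 'a'), add 'a' as idx 2
Step 3: w='b' (idx 1), next='b' -> output (1, 'b'), add 'bb' as idx 3
Step 4: w='a' (idx 2), next='b' -> output (2, 'b'), add 'ab' as idx 4
Step 5: w='b' (idx 1), next='a' -> output (1, 'a'), add 'ba' as idx 5
Step 6: w='a' (idx 2), next='a' -> output (2, 'a'), add 'aa' as idx 6
Step 7: w='ab' (idx 4), next='b' -> output (4, 'b'), add 'abb' as idx 7


Encoded: [(0, 'b'), (0, 'a'), (1, 'b'), (2, 'b'), (1, 'a'), (2, 'a'), (4, 'b')]


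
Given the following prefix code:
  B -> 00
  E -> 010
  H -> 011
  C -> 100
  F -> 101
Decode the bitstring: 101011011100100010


Decoding step by step:
Bits 101 -> F
Bits 011 -> H
Bits 011 -> H
Bits 100 -> C
Bits 100 -> C
Bits 010 -> E


Decoded message: FHHCCE


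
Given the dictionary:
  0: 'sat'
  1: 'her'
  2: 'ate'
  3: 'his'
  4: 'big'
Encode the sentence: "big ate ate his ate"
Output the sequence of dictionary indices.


Look up each word in the dictionary:
  'big' -> 4
  'ate' -> 2
  'ate' -> 2
  'his' -> 3
  'ate' -> 2

Encoded: [4, 2, 2, 3, 2]


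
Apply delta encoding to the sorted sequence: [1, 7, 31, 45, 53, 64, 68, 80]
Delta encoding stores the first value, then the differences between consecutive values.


First value: 1
Deltas:
  7 - 1 = 6
  31 - 7 = 24
  45 - 31 = 14
  53 - 45 = 8
  64 - 53 = 11
  68 - 64 = 4
  80 - 68 = 12


Delta encoded: [1, 6, 24, 14, 8, 11, 4, 12]


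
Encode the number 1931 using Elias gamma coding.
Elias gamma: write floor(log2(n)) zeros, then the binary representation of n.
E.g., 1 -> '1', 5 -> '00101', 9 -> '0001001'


num_bits = floor(log2(1931)) + 1 = 11
leading_zeros = num_bits - 1 = 10
binary(1931) = 11110001011

Elias gamma(1931) = '0000000000' + '11110001011' = 000000000011110001011 (21 bits)


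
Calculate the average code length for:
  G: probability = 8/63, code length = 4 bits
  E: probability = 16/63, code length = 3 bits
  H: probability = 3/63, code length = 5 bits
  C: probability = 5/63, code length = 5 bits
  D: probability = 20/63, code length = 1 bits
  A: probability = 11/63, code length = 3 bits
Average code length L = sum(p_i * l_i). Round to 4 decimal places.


Weighted contributions p_i * l_i:
  G: (8/63) * 4 = 32/63
  E: (16/63) * 3 = 48/63
  H: (3/63) * 5 = 15/63
  C: (5/63) * 5 = 25/63
  D: (20/63) * 1 = 20/63
  A: (11/63) * 3 = 33/63
Sum = (32 + 48 + 15 + 25 + 20 + 33)/63 = 173/63

L = 173/63 = 2.7460 bits/symbol


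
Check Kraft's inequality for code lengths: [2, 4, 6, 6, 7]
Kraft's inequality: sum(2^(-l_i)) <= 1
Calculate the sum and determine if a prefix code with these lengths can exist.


Sum = 2^(-2) + 2^(-4) + 2^(-6) + 2^(-6) + 2^(-7)
    = 0.25 + 0.0625 + 0.015625 + 0.015625 + 0.0078125
    = 45/128 = 0.3515625
Since 0.3515625 <= 1, Kraft's inequality IS satisfied.
A prefix code with these lengths CAN exist.

Kraft sum = 0.3515625. Satisfied.


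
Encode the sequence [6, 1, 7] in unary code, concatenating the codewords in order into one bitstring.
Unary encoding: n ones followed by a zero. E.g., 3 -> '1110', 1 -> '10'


Encode each number as n ones followed by a terminating 0:
  6 -> 1111110 (7 bits)
  1 -> 10 (2 bits)
  7 -> 11111110 (8 bits)
Total length = 7 + 2 + 8 = 17 bits.

Unary([6, 1, 7]) = 11111101011111110 (17 bits)


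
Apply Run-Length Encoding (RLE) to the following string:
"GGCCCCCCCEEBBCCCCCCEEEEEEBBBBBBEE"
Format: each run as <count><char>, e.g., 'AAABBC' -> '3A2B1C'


Scanning runs left to right:
  i=0: run of 'G' x 2 -> '2G'
  i=2: run of 'C' x 7 -> '7C'
  i=9: run of 'E' x 2 -> '2E'
  i=11: run of 'B' x 2 -> '2B'
  i=13: run of 'C' x 6 -> '6C'
  i=19: run of 'E' x 6 -> '6E'
  i=25: run of 'B' x 6 -> '6B'
  i=31: run of 'E' x 2 -> '2E'

RLE = 2G7C2E2B6C6E6B2E


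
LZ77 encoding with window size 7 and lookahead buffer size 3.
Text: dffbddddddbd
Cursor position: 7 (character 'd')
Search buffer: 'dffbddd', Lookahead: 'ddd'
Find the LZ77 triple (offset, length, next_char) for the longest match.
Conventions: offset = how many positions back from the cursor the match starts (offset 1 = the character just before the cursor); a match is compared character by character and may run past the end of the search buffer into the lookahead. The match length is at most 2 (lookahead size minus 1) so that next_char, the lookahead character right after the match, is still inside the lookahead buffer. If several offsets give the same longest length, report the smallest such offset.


Try each offset into the search buffer:
  offset=1 (pos 6, char 'd'): match length 2
  offset=2 (pos 5, char 'd'): match length 2
  offset=3 (pos 4, char 'd'): match length 2
  offset=4 (pos 3, char 'b'): match length 0
  offset=5 (pos 2, char 'f'): match length 0
  offset=6 (pos 1, char 'f'): match length 0
  offset=7 (pos 0, char 'd'): match length 1
Longest match has length 2, found at offsets 1, 2, 3; take the smallest, offset 1.
next_char = character at position 7 + 2 = 9 -> 'd'

Best match: offset=1, length=2 (matching 'dd' starting at position 6)
LZ77 triple: (1, 2, 'd')


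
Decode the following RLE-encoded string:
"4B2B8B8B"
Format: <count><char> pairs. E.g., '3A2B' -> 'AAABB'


Expanding each <count><char> pair:
  4B -> 'BBBB'
  2B -> 'BB'
  8B -> 'BBBBBBBB'
  8B -> 'BBBBBBBB'

Decoded = BBBBBBBBBBBBBBBBBBBBBB


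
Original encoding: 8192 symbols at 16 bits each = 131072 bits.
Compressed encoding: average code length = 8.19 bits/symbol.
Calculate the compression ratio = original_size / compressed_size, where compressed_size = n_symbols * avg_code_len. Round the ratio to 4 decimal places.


original_size = n_symbols * orig_bits = 8192 * 16 = 131072 bits
compressed_size = n_symbols * avg_code_len = 8192 * 8.19 = 67092.48 bits
ratio = original_size / compressed_size = 131072 / 67092.48 = 1.9536

Compression ratio = 1.9536


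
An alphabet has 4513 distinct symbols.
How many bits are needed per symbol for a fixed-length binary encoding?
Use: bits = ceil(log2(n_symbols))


log2(4513) = 12.1399
Bracket: 2^12 = 4096 < 4513 <= 2^13 = 8192
So ceil(log2(4513)) = 13

bits = ceil(log2(4513)) = ceil(12.1399) = 13 bits


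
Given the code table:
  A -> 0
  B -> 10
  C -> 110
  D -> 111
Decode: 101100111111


Decoding:
10 -> B
110 -> C
0 -> A
111 -> D
111 -> D


Result: BCADD


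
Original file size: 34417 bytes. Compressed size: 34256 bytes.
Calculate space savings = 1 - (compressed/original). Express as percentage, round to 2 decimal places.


ratio = compressed/original = 34256/34417 = 0.995322
savings = 1 - ratio = 1 - 0.995322 = 0.004678
as a percentage: 0.004678 * 100 = 0.47%

Space savings = 1 - 34256/34417 = 0.47%


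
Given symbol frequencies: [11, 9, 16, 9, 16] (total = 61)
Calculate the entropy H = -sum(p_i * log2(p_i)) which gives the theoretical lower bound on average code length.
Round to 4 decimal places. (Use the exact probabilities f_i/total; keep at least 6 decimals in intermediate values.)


Per-symbol terms -p_i * log2(p_i) with p_i = f_i/61:
  p = 11/61 = 0.180328: log2(p) = -2.471306, -p*log2(p) = 0.445645
  p = 9/61 = 0.147541: log2(p) = -2.760812, -p*log2(p) = 0.407333
  p = 16/61 = 0.262295: log2(p) = -1.930737, -p*log2(p) = 0.506423
  p = 9/61 = 0.147541: log2(p) = -2.760812, -p*log2(p) = 0.407333
  p = 16/61 = 0.262295: log2(p) = -1.930737, -p*log2(p) = 0.506423
H = 0.445645 + 0.407333 + 0.506423 + 0.407333 + 0.506423 = 2.273157

H = 2.2732 bits/symbol


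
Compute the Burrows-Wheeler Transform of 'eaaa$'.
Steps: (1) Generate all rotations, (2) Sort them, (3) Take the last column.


Rotations (sorted):
  0: $eaaa -> last char: a
  1: a$eaa -> last char: a
  2: aa$ea -> last char: a
  3: aaa$e -> last char: e
  4: eaaa$ -> last char: $


BWT = aaae$


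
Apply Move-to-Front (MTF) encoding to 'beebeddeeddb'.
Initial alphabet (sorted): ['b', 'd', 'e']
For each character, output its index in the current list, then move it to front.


MTF encoding:
'b': index 0 in ['b', 'd', 'e'] -> ['b', 'd', 'e']
'e': index 2 in ['b', 'd', 'e'] -> ['e', 'b', 'd']
'e': index 0 in ['e', 'b', 'd'] -> ['e', 'b', 'd']
'b': index 1 in ['e', 'b', 'd'] -> ['b', 'e', 'd']
'e': index 1 in ['b', 'e', 'd'] -> ['e', 'b', 'd']
'd': index 2 in ['e', 'b', 'd'] -> ['d', 'e', 'b']
'd': index 0 in ['d', 'e', 'b'] -> ['d', 'e', 'b']
'e': index 1 in ['d', 'e', 'b'] -> ['e', 'd', 'b']
'e': index 0 in ['e', 'd', 'b'] -> ['e', 'd', 'b']
'd': index 1 in ['e', 'd', 'b'] -> ['d', 'e', 'b']
'd': index 0 in ['d', 'e', 'b'] -> ['d', 'e', 'b']
'b': index 2 in ['d', 'e', 'b'] -> ['b', 'd', 'e']


Output: [0, 2, 0, 1, 1, 2, 0, 1, 0, 1, 0, 2]


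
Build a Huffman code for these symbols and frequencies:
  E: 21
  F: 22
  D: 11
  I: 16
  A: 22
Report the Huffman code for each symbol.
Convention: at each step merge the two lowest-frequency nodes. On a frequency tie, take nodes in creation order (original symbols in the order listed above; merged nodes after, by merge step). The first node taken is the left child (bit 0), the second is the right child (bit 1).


Huffman tree construction:
Step 1: Merge D(11) + I(16) = 27
Step 2: Merge E(21) + F(22) = 43
Step 3: Merge A(22) + (D+I)(27) = 49
Step 4: Merge (E+F)(43) + (A+(D+I))(49) = 92
Read each symbol's code off the tree from the root (left child = 0, right child = 1).

Codes:
  E: 00 (length 2)
  F: 01 (length 2)
  D: 110 (length 3)
  I: 111 (length 3)
  A: 10 (length 2)
Average code length: 211/92 = 2.2935 bits/symbol


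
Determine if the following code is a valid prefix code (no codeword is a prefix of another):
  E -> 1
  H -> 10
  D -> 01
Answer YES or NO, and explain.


Checking each pair (does one codeword prefix another?):
  E='1' vs H='10': prefix -- VIOLATION

NO -- this is NOT a valid prefix code. E (1) is a prefix of H (10).


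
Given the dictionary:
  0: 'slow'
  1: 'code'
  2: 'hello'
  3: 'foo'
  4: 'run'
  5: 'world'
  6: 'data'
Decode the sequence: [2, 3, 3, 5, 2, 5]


Look up each index in the dictionary:
  2 -> 'hello'
  3 -> 'foo'
  3 -> 'foo'
  5 -> 'world'
  2 -> 'hello'
  5 -> 'world'

Decoded: "hello foo foo world hello world"


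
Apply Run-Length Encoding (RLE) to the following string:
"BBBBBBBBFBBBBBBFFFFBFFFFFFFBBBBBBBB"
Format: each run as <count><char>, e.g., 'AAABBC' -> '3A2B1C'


Scanning runs left to right:
  i=0: run of 'B' x 8 -> '8B'
  i=8: run of 'F' x 1 -> '1F'
  i=9: run of 'B' x 6 -> '6B'
  i=15: run of 'F' x 4 -> '4F'
  i=19: run of 'B' x 1 -> '1B'
  i=20: run of 'F' x 7 -> '7F'
  i=27: run of 'B' x 8 -> '8B'

RLE = 8B1F6B4F1B7F8B


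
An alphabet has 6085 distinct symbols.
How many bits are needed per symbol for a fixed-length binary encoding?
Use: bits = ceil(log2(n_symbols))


log2(6085) = 12.571
Bracket: 2^12 = 4096 < 6085 <= 2^13 = 8192
So ceil(log2(6085)) = 13

bits = ceil(log2(6085)) = ceil(12.571) = 13 bits


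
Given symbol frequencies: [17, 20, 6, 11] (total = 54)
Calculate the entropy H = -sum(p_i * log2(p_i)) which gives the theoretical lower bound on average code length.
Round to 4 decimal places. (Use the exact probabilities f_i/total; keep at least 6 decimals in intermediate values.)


Per-symbol terms -p_i * log2(p_i) with p_i = f_i/54:
  p = 17/54 = 0.314815: log2(p) = -1.667425, -p*log2(p) = 0.524930
  p = 20/54 = 0.370370: log2(p) = -1.432959, -p*log2(p) = 0.530726
  p = 6/54 = 0.111111: log2(p) = -3.169925, -p*log2(p) = 0.352214
  p = 11/54 = 0.203704: log2(p) = -2.295456, -p*log2(p) = 0.467593
H = 0.524930 + 0.530726 + 0.352214 + 0.467593 = 1.875463

H = 1.8755 bits/symbol


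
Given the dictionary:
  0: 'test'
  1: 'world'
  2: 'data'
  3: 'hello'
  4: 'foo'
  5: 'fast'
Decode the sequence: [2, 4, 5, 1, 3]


Look up each index in the dictionary:
  2 -> 'data'
  4 -> 'foo'
  5 -> 'fast'
  1 -> 'world'
  3 -> 'hello'

Decoded: "data foo fast world hello"


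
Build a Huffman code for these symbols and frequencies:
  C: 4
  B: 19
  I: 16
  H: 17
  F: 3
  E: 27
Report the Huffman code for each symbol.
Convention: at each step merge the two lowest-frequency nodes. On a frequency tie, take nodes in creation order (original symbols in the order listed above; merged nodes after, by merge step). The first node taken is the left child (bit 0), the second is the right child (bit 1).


Huffman tree construction:
Step 1: Merge F(3) + C(4) = 7
Step 2: Merge (F+C)(7) + I(16) = 23
Step 3: Merge H(17) + B(19) = 36
Step 4: Merge ((F+C)+I)(23) + E(27) = 50
Step 5: Merge (H+B)(36) + (((F+C)+I)+E)(50) = 86
Read each symbol's code off the tree from the root (left child = 0, right child = 1).

Codes:
  C: 1001 (length 4)
  B: 01 (length 2)
  I: 101 (length 3)
  H: 00 (length 2)
  F: 1000 (length 4)
  E: 11 (length 2)
Average code length: 202/86 = 2.3488 bits/symbol


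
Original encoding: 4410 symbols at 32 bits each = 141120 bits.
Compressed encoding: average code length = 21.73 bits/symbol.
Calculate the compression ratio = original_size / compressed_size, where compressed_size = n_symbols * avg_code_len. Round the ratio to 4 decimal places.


original_size = n_symbols * orig_bits = 4410 * 32 = 141120 bits
compressed_size = n_symbols * avg_code_len = 4410 * 21.73 = 95829.3 bits
ratio = original_size / compressed_size = 141120 / 95829.3 = 1.4726

Compression ratio = 1.4726


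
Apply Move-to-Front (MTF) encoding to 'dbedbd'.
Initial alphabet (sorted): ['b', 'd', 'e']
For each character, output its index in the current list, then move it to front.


MTF encoding:
'd': index 1 in ['b', 'd', 'e'] -> ['d', 'b', 'e']
'b': index 1 in ['d', 'b', 'e'] -> ['b', 'd', 'e']
'e': index 2 in ['b', 'd', 'e'] -> ['e', 'b', 'd']
'd': index 2 in ['e', 'b', 'd'] -> ['d', 'e', 'b']
'b': index 2 in ['d', 'e', 'b'] -> ['b', 'd', 'e']
'd': index 1 in ['b', 'd', 'e'] -> ['d', 'b', 'e']


Output: [1, 1, 2, 2, 2, 1]


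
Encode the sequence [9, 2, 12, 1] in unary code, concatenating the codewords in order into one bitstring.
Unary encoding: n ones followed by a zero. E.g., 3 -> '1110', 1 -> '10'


Encode each number as n ones followed by a terminating 0:
  9 -> 1111111110 (10 bits)
  2 -> 110 (3 bits)
  12 -> 1111111111110 (13 bits)
  1 -> 10 (2 bits)
Total length = 10 + 3 + 13 + 2 = 28 bits.

Unary([9, 2, 12, 1]) = 1111111110110111111111111010 (28 bits)


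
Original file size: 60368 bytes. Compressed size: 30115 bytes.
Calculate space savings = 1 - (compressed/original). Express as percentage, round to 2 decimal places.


ratio = compressed/original = 30115/60368 = 0.498857
savings = 1 - ratio = 1 - 0.498857 = 0.501143
as a percentage: 0.501143 * 100 = 50.11%

Space savings = 1 - 30115/60368 = 50.11%


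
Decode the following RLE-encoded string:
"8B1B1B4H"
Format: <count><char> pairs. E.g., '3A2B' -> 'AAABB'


Expanding each <count><char> pair:
  8B -> 'BBBBBBBB'
  1B -> 'B'
  1B -> 'B'
  4H -> 'HHHH'

Decoded = BBBBBBBBBBHHHH


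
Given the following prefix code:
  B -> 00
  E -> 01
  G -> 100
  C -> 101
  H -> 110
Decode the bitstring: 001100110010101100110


Decoding step by step:
Bits 00 -> B
Bits 110 -> H
Bits 01 -> E
Bits 100 -> G
Bits 101 -> C
Bits 01 -> E
Bits 100 -> G
Bits 110 -> H


Decoded message: BHEGCEGH


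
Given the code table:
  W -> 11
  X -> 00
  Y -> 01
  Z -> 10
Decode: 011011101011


Decoding:
01 -> Y
10 -> Z
11 -> W
10 -> Z
10 -> Z
11 -> W


Result: YZWZZW


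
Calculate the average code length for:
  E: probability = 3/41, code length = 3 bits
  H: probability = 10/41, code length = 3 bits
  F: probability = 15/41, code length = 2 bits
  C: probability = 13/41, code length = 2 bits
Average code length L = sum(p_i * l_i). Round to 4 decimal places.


Weighted contributions p_i * l_i:
  E: (3/41) * 3 = 9/41
  H: (10/41) * 3 = 30/41
  F: (15/41) * 2 = 30/41
  C: (13/41) * 2 = 26/41
Sum = (9 + 30 + 30 + 26)/41 = 95/41

L = 95/41 = 2.3171 bits/symbol


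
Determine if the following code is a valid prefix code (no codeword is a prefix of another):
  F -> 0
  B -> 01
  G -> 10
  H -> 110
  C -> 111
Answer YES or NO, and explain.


Checking each pair (does one codeword prefix another?):
  F='0' vs B='01': prefix -- VIOLATION

NO -- this is NOT a valid prefix code. F (0) is a prefix of B (01).


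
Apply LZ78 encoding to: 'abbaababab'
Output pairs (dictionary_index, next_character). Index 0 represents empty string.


LZ78 encoding steps:
Dictionary: {0: ''}
Step 1: w='' (idx 0), next='a' -> output (0, 'a'), add 'a' as idx 1
Step 2: w='' (idx 0), next='b' -> output (0, 'b'), add 'b' as idx 2
Step 3: w='b' (idx 2), next='a' -> output (2, 'a'), add 'ba' as idx 3
Step 4: w='a' (idx 1), next='b' -> output (1, 'b'), add 'ab' as idx 4
Step 5: w='ab' (idx 4), next='a' -> output (4, 'a'), add 'aba' as idx 5
Step 6: w='b' (idx 2), end of input -> output (2, '')


Encoded: [(0, 'a'), (0, 'b'), (2, 'a'), (1, 'b'), (4, 'a'), (2, '')]


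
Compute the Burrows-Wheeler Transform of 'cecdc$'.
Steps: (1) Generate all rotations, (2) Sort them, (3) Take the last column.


Rotations (sorted):
  0: $cecdc -> last char: c
  1: c$cecd -> last char: d
  2: cdc$ce -> last char: e
  3: cecdc$ -> last char: $
  4: dc$cec -> last char: c
  5: ecdc$c -> last char: c


BWT = cde$cc


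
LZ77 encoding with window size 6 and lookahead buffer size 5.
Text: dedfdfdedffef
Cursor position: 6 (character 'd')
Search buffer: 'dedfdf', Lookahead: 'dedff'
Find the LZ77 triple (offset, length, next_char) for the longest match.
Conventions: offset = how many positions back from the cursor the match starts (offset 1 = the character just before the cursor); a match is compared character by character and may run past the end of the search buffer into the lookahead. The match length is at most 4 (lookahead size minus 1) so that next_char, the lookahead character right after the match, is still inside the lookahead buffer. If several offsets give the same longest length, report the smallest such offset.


Try each offset into the search buffer:
  offset=1 (pos 5, char 'f'): match length 0
  offset=2 (pos 4, char 'd'): match length 1
  offset=3 (pos 3, char 'f'): match length 0
  offset=4 (pos 2, char 'd'): match length 1
  offset=5 (pos 1, char 'e'): match length 0
  offset=6 (pos 0, char 'd'): match length 4
Longest match has length 4 at offset 6.
next_char = character at position 6 + 4 = 10 -> 'f'

Best match: offset=6, length=4 (matching 'dedf' starting at position 0)
LZ77 triple: (6, 4, 'f')


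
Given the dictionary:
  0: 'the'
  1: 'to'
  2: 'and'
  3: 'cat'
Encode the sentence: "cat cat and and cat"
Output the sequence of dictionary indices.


Look up each word in the dictionary:
  'cat' -> 3
  'cat' -> 3
  'and' -> 2
  'and' -> 2
  'cat' -> 3

Encoded: [3, 3, 2, 2, 3]


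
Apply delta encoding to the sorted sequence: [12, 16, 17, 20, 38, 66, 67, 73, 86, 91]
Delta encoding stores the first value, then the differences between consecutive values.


First value: 12
Deltas:
  16 - 12 = 4
  17 - 16 = 1
  20 - 17 = 3
  38 - 20 = 18
  66 - 38 = 28
  67 - 66 = 1
  73 - 67 = 6
  86 - 73 = 13
  91 - 86 = 5


Delta encoded: [12, 4, 1, 3, 18, 28, 1, 6, 13, 5]


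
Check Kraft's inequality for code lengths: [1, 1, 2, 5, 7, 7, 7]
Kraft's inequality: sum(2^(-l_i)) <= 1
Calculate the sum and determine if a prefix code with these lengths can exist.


Sum = 2^(-1) + 2^(-1) + 2^(-2) + 2^(-5) + 2^(-7) + 2^(-7) + 2^(-7)
    = 0.5 + 0.5 + 0.25 + 0.03125 + 0.0078125 + 0.0078125 + 0.0078125
    = 167/128 = 1.3046875
Since 1.3046875 > 1, Kraft's inequality is NOT satisfied.
A prefix code with these lengths CANNOT exist.

Kraft sum = 1.3046875. Not satisfied.


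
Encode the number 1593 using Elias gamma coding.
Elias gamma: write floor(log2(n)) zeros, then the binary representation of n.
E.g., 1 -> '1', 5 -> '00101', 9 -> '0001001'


num_bits = floor(log2(1593)) + 1 = 11
leading_zeros = num_bits - 1 = 10
binary(1593) = 11000111001

Elias gamma(1593) = '0000000000' + '11000111001' = 000000000011000111001 (21 bits)


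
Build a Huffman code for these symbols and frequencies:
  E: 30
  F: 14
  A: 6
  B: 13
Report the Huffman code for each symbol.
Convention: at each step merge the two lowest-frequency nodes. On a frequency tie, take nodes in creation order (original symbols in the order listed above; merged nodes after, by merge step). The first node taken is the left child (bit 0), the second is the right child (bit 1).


Huffman tree construction:
Step 1: Merge A(6) + B(13) = 19
Step 2: Merge F(14) + (A+B)(19) = 33
Step 3: Merge E(30) + (F+(A+B))(33) = 63
Read each symbol's code off the tree from the root (left child = 0, right child = 1).

Codes:
  E: 0 (length 1)
  F: 10 (length 2)
  A: 110 (length 3)
  B: 111 (length 3)
Average code length: 115/63 = 1.8254 bits/symbol


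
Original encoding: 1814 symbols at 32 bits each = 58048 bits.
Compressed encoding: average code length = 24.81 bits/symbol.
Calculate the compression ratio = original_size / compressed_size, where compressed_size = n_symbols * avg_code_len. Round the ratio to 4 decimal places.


original_size = n_symbols * orig_bits = 1814 * 32 = 58048 bits
compressed_size = n_symbols * avg_code_len = 1814 * 24.81 = 45005.34 bits
ratio = original_size / compressed_size = 58048 / 45005.34 = 1.2898

Compression ratio = 1.2898


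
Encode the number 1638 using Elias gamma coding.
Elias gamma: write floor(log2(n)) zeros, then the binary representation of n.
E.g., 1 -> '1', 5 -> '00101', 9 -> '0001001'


num_bits = floor(log2(1638)) + 1 = 11
leading_zeros = num_bits - 1 = 10
binary(1638) = 11001100110

Elias gamma(1638) = '0000000000' + '11001100110' = 000000000011001100110 (21 bits)


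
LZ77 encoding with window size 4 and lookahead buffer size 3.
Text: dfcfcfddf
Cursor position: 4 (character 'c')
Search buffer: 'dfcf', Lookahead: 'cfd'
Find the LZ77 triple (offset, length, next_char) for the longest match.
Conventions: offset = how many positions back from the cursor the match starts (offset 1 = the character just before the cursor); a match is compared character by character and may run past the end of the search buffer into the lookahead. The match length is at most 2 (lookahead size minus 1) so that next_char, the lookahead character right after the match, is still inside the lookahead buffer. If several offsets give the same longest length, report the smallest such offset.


Try each offset into the search buffer:
  offset=1 (pos 3, char 'f'): match length 0
  offset=2 (pos 2, char 'c'): match length 2
  offset=3 (pos 1, char 'f'): match length 0
  offset=4 (pos 0, char 'd'): match length 0
Longest match has length 2 at offset 2.
next_char = character at position 4 + 2 = 6 -> 'd'

Best match: offset=2, length=2 (matching 'cf' starting at position 2)
LZ77 triple: (2, 2, 'd')


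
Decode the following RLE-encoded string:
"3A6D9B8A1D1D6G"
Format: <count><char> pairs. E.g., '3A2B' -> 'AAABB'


Expanding each <count><char> pair:
  3A -> 'AAA'
  6D -> 'DDDDDD'
  9B -> 'BBBBBBBBB'
  8A -> 'AAAAAAAA'
  1D -> 'D'
  1D -> 'D'
  6G -> 'GGGGGG'

Decoded = AAADDDDDDBBBBBBBBBAAAAAAAADDGGGGGG


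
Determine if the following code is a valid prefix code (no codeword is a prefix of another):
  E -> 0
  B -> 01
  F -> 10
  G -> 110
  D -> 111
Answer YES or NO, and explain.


Checking each pair (does one codeword prefix another?):
  E='0' vs B='01': prefix -- VIOLATION

NO -- this is NOT a valid prefix code. E (0) is a prefix of B (01).


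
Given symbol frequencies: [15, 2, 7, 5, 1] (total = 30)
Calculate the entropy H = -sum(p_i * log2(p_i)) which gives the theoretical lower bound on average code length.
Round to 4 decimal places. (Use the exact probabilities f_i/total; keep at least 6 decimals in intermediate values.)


Per-symbol terms -p_i * log2(p_i) with p_i = f_i/30:
  p = 15/30 = 0.500000: log2(p) = -1.000000, -p*log2(p) = 0.500000
  p = 2/30 = 0.066667: log2(p) = -3.906891, -p*log2(p) = 0.260459
  p = 7/30 = 0.233333: log2(p) = -2.099536, -p*log2(p) = 0.489892
  p = 5/30 = 0.166667: log2(p) = -2.584963, -p*log2(p) = 0.430827
  p = 1/30 = 0.033333: log2(p) = -4.906891, -p*log2(p) = 0.163563
H = 0.500000 + 0.260459 + 0.489892 + 0.430827 + 0.163563 = 1.844741

H = 1.8447 bits/symbol


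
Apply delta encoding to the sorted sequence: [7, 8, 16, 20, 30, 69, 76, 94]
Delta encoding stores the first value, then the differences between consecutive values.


First value: 7
Deltas:
  8 - 7 = 1
  16 - 8 = 8
  20 - 16 = 4
  30 - 20 = 10
  69 - 30 = 39
  76 - 69 = 7
  94 - 76 = 18


Delta encoded: [7, 1, 8, 4, 10, 39, 7, 18]


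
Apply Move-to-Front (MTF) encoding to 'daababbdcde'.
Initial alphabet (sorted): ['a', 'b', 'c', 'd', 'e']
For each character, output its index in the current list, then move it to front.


MTF encoding:
'd': index 3 in ['a', 'b', 'c', 'd', 'e'] -> ['d', 'a', 'b', 'c', 'e']
'a': index 1 in ['d', 'a', 'b', 'c', 'e'] -> ['a', 'd', 'b', 'c', 'e']
'a': index 0 in ['a', 'd', 'b', 'c', 'e'] -> ['a', 'd', 'b', 'c', 'e']
'b': index 2 in ['a', 'd', 'b', 'c', 'e'] -> ['b', 'a', 'd', 'c', 'e']
'a': index 1 in ['b', 'a', 'd', 'c', 'e'] -> ['a', 'b', 'd', 'c', 'e']
'b': index 1 in ['a', 'b', 'd', 'c', 'e'] -> ['b', 'a', 'd', 'c', 'e']
'b': index 0 in ['b', 'a', 'd', 'c', 'e'] -> ['b', 'a', 'd', 'c', 'e']
'd': index 2 in ['b', 'a', 'd', 'c', 'e'] -> ['d', 'b', 'a', 'c', 'e']
'c': index 3 in ['d', 'b', 'a', 'c', 'e'] -> ['c', 'd', 'b', 'a', 'e']
'd': index 1 in ['c', 'd', 'b', 'a', 'e'] -> ['d', 'c', 'b', 'a', 'e']
'e': index 4 in ['d', 'c', 'b', 'a', 'e'] -> ['e', 'd', 'c', 'b', 'a']


Output: [3, 1, 0, 2, 1, 1, 0, 2, 3, 1, 4]


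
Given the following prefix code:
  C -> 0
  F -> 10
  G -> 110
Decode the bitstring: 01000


Decoding step by step:
Bits 0 -> C
Bits 10 -> F
Bits 0 -> C
Bits 0 -> C


Decoded message: CFCC


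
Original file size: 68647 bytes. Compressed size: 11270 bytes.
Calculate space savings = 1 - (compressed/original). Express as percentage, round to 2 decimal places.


ratio = compressed/original = 11270/68647 = 0.164173
savings = 1 - ratio = 1 - 0.164173 = 0.835827
as a percentage: 0.835827 * 100 = 83.58%

Space savings = 1 - 11270/68647 = 83.58%


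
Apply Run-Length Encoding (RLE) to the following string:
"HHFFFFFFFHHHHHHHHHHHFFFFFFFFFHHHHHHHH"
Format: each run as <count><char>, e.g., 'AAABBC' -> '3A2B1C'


Scanning runs left to right:
  i=0: run of 'H' x 2 -> '2H'
  i=2: run of 'F' x 7 -> '7F'
  i=9: run of 'H' x 11 -> '11H'
  i=20: run of 'F' x 9 -> '9F'
  i=29: run of 'H' x 8 -> '8H'

RLE = 2H7F11H9F8H


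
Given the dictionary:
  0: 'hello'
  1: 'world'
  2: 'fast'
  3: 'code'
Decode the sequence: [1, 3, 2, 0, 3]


Look up each index in the dictionary:
  1 -> 'world'
  3 -> 'code'
  2 -> 'fast'
  0 -> 'hello'
  3 -> 'code'

Decoded: "world code fast hello code"


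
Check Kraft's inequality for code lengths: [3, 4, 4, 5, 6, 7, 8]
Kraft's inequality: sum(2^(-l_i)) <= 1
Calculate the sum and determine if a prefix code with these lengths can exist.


Sum = 2^(-3) + 2^(-4) + 2^(-4) + 2^(-5) + 2^(-6) + 2^(-7) + 2^(-8)
    = 0.125 + 0.0625 + 0.0625 + 0.03125 + 0.015625 + 0.0078125 + 0.00390625
    = 79/256 = 0.30859375
Since 0.30859375 <= 1, Kraft's inequality IS satisfied.
A prefix code with these lengths CAN exist.

Kraft sum = 0.30859375. Satisfied.


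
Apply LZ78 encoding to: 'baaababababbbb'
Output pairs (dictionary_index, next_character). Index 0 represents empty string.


LZ78 encoding steps:
Dictionary: {0: ''}
Step 1: w='' (idx 0), next='b' -> output (0, 'b'), add 'b' as idx 1
Step 2: w='' (idx 0), next='a' -> output (0, 'a'), add 'a' as idx 2
Step 3: w='a' (idx 2), next='a' -> output (2, 'a'), add 'aa' as idx 3
Step 4: w='b' (idx 1), next='a' -> output (1, 'a'), add 'ba' as idx 4
Step 5: w='ba' (idx 4), next='b' -> output (4, 'b'), add 'bab' as idx 5
Step 6: w='a' (idx 2), next='b' -> output (2, 'b'), add 'ab' as idx 6
Step 7: w='b' (idx 1), next='b' -> output (1, 'b'), add 'bb' as idx 7
Step 8: w='b' (idx 1), end of input -> output (1, '')


Encoded: [(0, 'b'), (0, 'a'), (2, 'a'), (1, 'a'), (4, 'b'), (2, 'b'), (1, 'b'), (1, '')]


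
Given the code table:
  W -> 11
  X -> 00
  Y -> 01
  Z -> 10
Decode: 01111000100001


Decoding:
01 -> Y
11 -> W
10 -> Z
00 -> X
10 -> Z
00 -> X
01 -> Y


Result: YWZXZXY


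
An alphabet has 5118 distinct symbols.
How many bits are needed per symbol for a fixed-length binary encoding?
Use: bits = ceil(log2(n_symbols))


log2(5118) = 12.3214
Bracket: 2^12 = 4096 < 5118 <= 2^13 = 8192
So ceil(log2(5118)) = 13

bits = ceil(log2(5118)) = ceil(12.3214) = 13 bits


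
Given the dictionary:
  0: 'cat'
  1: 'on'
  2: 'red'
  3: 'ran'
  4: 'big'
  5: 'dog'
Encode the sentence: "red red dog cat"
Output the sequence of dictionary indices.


Look up each word in the dictionary:
  'red' -> 2
  'red' -> 2
  'dog' -> 5
  'cat' -> 0

Encoded: [2, 2, 5, 0]


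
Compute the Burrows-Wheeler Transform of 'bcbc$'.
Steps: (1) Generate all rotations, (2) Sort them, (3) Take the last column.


Rotations (sorted):
  0: $bcbc -> last char: c
  1: bc$bc -> last char: c
  2: bcbc$ -> last char: $
  3: c$bcb -> last char: b
  4: cbc$b -> last char: b


BWT = cc$bb


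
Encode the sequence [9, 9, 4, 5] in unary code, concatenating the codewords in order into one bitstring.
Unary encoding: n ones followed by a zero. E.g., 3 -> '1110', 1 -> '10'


Encode each number as n ones followed by a terminating 0:
  9 -> 1111111110 (10 bits)
  9 -> 1111111110 (10 bits)
  4 -> 11110 (5 bits)
  5 -> 111110 (6 bits)
Total length = 10 + 10 + 5 + 6 = 31 bits.

Unary([9, 9, 4, 5]) = 1111111110111111111011110111110 (31 bits)


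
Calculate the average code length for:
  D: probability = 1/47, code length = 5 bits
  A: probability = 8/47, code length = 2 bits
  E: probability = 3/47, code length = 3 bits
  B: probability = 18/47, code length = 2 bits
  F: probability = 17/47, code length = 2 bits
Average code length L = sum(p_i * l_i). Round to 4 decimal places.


Weighted contributions p_i * l_i:
  D: (1/47) * 5 = 5/47
  A: (8/47) * 2 = 16/47
  E: (3/47) * 3 = 9/47
  B: (18/47) * 2 = 36/47
  F: (17/47) * 2 = 34/47
Sum = (5 + 16 + 9 + 36 + 34)/47 = 100/47

L = 100/47 = 2.1277 bits/symbol
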